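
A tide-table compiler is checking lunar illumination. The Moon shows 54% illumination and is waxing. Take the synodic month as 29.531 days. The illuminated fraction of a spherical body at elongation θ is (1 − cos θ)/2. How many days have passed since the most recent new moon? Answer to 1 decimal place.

Invert f = (1 − cos θ)/2 to get cos θ = 1 − 2(0.54) = -0.080, hence θ₀ = arccos -0.080 = 94.6°.
Before full moon the principal value applies: θ = 94.6°.
At 360°/29.531 d per day, 94.6° corresponds to 7.76 days.

7.8 days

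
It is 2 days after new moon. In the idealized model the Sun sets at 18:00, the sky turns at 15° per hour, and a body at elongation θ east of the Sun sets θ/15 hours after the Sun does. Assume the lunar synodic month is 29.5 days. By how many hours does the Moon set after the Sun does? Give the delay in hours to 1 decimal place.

1.6 h

Elongation θ = 360° × 2/29.5 ≈ 24.4°.
At 15° of sky rotation per hour, 24.4° corresponds to a 1.63 h lag.
So the Moon sets 1.63 h after the Sun.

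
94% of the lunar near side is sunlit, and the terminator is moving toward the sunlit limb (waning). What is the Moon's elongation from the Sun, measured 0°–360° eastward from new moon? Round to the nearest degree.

cos θ = 1 − 2f = -0.880, giving a principal value of 151.6°.
Since the Moon is past full (waning), take the reflex angle: θ = 360° − 151.6° = 208.4°.

208°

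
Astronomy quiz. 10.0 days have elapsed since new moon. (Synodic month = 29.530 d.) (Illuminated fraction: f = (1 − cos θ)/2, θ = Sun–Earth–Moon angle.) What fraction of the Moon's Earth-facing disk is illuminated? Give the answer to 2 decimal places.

The Moon has covered 10.0/29.530 of its cycle, so θ ≈ 360° × 10.0/29.530 = 121.9°.
cos 121.9° = (-0.529), so f = (1 − (-0.529))/2 = 0.764.

0.76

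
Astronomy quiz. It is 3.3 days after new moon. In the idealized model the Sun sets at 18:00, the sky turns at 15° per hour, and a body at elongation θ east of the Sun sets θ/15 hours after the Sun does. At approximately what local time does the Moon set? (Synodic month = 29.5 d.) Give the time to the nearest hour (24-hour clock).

Phase angle: θ = 360°·(3.3 d)/(29.5 d) = 40.3°.
Delay after the Sun = 40.3° / (15°/h) ≈ 2.68 h.
18:00 + 2.68 h ≈ 20:41 → 21:00 to the nearest hour.

21:00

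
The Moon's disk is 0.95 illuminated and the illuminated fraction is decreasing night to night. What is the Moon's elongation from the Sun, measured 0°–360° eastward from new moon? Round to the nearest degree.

From f = (1 − cos θ)/2: cos θ = 1 − 2×0.95 = -0.900; arccos → 154.2°.
Since the Moon is past full (waning), take the reflex angle: θ = 360° − 154.2° = 205.8°.

206°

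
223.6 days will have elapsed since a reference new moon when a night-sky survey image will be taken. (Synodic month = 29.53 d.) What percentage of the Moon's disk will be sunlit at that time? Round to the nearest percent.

95%

223.6 d spans 7 complete synodic months (7 × 29.53 = 206.71 d) plus 16.89 d.
Phase angle: θ = 360°·(16.89 d)/(29.53 d) = 205.9°.
Illuminated fraction = (1 − cos 205.9°)/2 = (1 − (-0.900))/2 ≈ 0.950, so 95%.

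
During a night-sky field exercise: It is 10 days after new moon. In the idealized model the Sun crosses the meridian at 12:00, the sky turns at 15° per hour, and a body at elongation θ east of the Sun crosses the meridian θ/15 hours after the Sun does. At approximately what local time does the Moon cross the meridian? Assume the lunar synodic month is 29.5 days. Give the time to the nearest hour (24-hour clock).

20:00

The Moon has covered 10/29.5 of its cycle, so θ ≈ 360° × 10/29.5 = 122.0°.
At 15° of sky rotation per hour, 122.0° corresponds to a 8.14 h lag.
12:00 + 8.14 h ≈ 20:08 → 20:00 to the nearest hour.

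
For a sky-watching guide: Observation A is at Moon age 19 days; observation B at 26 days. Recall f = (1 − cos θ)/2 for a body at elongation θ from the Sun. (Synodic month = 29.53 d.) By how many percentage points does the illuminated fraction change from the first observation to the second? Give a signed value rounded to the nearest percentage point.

θ₁ = 360° × 19/29.53 = 231.6°, f₁ = (1 − cos θ₁)/2 = 0.810.
θ₂ = 360° × 26/29.53 = 317.0°, f₂ = (1 − cos θ₂)/2 = 0.135.
Change = f₂ − f₁ = -0.676 → -68 percentage points.

-68 pp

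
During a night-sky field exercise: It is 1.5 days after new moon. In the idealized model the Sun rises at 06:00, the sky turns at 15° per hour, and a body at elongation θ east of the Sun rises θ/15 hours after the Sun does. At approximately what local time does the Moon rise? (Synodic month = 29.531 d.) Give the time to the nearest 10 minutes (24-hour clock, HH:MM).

07:10

The Moon has covered 1.5/29.531 of its cycle, so θ ≈ 360° × 1.5/29.531 = 18.3°.
The Moon trails the Sun by θ/15 = 18.3/15 ≈ 1.22 hours.
06:00 + 1.219 h ≈ 07:13 → 07:10 to the nearest ten minutes.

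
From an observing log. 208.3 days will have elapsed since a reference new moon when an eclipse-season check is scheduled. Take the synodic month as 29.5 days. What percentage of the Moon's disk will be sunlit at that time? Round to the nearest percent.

4%

Reduce mod P: 208.3 − 7×29.5 = 1.80 d into the current lunation.
Elongation θ = 360° × 1.80/29.5 ≈ 22.0°.
Illuminated fraction = (1 − cos 22.0°)/2 = (1 − 0.927)/2 ≈ 0.036, so 4%.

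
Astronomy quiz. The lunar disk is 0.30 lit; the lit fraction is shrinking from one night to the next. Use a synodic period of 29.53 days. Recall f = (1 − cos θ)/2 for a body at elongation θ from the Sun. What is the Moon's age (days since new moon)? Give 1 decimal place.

From f = (1 − cos θ)/2: cos θ = 1 − 2×0.30 = 0.400; arccos → 66.4°.
A waning Moon lies in 180°–360°, so θ = 360° − 66.4° = 293.6°.
Age = 29.53 × 293.6°/360° ≈ 24.08 days.

24.1 days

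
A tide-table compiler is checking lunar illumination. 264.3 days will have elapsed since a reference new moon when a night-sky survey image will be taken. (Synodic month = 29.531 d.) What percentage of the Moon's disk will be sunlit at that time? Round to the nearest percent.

2%

264.3 d spans 8 complete synodic months (8 × 29.531 = 236.25 d) plus 28.05 d.
Phase angle: θ = 360°·(28.05 d)/(29.531 d) = 342.0°.
cos 342.0° = 0.951, so f = (1 − 0.951)/2 = 0.025, so 2%.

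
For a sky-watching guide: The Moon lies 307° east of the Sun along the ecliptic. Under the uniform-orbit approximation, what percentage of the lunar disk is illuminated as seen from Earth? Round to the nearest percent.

20%

cos 307° = 0.602, so f = (1 − 0.602)/2 = 0.199, i.e. 20%.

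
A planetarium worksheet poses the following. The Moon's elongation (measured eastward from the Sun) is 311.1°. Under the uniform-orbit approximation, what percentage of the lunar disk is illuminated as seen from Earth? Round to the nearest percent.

17%

f = (1 − cos 311.1°)/2 = (1 − 0.657)/2 ≈ 0.171, i.e. 17%.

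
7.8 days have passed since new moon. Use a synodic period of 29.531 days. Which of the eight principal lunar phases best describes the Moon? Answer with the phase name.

first quarter

At 7.8/29.531 of the cycle, θ ≈ 95° — the first quarter range.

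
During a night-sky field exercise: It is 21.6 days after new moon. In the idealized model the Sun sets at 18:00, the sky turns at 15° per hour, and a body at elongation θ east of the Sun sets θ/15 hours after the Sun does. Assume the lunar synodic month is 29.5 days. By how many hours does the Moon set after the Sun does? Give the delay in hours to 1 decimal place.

17.6 h

Phase angle: θ = 360°·(21.6 d)/(29.5 d) = 263.6°.
At 15° of sky rotation per hour, 263.6° corresponds to a 17.57 h lag.
So the Moon sets 17.57 h after the Sun.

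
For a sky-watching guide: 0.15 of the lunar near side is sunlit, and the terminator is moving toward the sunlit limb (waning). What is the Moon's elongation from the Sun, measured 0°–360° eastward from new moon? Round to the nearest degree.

cos θ = 1 − 2f = 0.700, giving a principal value of 45.6°.
Waning ⇒ past full, so θ = 360° − 45.6° = 314.4°.

314°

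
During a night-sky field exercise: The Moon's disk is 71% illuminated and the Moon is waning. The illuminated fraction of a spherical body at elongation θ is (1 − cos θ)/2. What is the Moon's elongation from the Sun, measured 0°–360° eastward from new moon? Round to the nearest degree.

From f = (1 − cos θ)/2: cos θ = 1 − 2×0.71 = -0.420; arccos → 114.8°.
A waning Moon lies in 180°–360°, so θ = 360° − 114.8° = 245.2°.

245°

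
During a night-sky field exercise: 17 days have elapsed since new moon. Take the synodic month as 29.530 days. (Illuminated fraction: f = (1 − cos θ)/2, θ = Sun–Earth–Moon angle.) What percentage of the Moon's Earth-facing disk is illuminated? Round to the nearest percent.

94%

Phase angle: θ = 360°·(17 d)/(29.530 d) = 207.2°.
Illuminated fraction = (1 − cos 207.2°)/2 = (1 − (-0.889))/2 ≈ 0.945, so 94%.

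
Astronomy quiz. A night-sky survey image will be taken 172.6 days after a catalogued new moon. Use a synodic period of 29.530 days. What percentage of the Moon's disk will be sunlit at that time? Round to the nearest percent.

22%

172.6 d spans 5 complete synodic months (5 × 29.530 = 147.65 d) plus 24.95 d.
Elongation θ = 360° × 24.95/29.530 ≈ 304.2°.
With cos θ = 0.562, the lit fraction is (1 − 0.562)/2 ≈ 0.219, so 22%.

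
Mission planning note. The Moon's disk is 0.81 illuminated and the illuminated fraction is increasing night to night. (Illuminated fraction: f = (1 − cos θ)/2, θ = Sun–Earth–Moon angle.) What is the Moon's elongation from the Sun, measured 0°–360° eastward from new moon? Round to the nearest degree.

128°

Invert f = (1 − cos θ)/2 to get cos θ = 1 − 2(0.81) = -0.620, hence θ₀ = arccos -0.620 = 128.3°.
The Moon is waxing (0°–180°), so θ = 128.3° directly.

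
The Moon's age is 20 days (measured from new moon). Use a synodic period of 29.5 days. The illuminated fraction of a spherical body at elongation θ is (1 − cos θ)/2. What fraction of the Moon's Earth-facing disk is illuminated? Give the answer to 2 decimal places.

Elongation θ = 360° × 20/29.5 ≈ 244.1°.
With cos θ = (-0.437), the lit fraction is (1 − (-0.437))/2 ≈ 0.719.

0.72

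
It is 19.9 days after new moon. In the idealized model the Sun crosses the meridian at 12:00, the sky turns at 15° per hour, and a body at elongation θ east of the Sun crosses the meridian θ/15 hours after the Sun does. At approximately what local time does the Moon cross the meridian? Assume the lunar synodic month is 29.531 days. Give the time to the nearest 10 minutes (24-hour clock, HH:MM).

04:10

Elongation θ = 360° × 19.9/29.531 ≈ 242.6°.
Delay after the Sun = 242.6° / (15°/h) ≈ 16.17 h.
12:00 + 16.173 h ≈ 04:10 → 04:10 to the nearest ten minutes.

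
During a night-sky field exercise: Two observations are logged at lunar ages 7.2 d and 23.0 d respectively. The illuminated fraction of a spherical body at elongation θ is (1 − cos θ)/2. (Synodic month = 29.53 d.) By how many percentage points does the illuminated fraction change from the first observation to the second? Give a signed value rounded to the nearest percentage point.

First observation: θ = 360°·7.2/29.53 = 87.8°, so f = 0.481.
Second observation: θ = 280.4°, f = 0.410.
Δf = 0.410 − 0.481 = -0.071, i.e. -7 pp.

-7 pp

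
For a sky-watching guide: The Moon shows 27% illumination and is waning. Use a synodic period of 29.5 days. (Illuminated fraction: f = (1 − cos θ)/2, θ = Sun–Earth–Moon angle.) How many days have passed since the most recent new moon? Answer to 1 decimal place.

From f = (1 − cos θ)/2: cos θ = 1 − 2×0.27 = 0.460; arccos → 62.6°.
Since the Moon is past full (waning), take the reflex angle: θ = 360° − 62.6° = 297.4°.
Age = 29.5 × 297.4°/360° ≈ 24.37 days.

24.4 days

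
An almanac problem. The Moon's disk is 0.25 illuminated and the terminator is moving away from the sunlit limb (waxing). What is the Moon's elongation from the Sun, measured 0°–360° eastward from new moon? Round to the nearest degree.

60°

From f = (1 − cos θ)/2: cos θ = 1 − 2×0.25 = 0.500; arccos → 60.0°.
Before full moon the principal value applies: θ = 60.0°.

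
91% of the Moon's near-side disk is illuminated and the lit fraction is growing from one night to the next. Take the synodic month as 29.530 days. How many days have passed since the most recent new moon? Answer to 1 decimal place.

11.9 days

cos θ = 1 − 2f = -0.820, giving a principal value of 145.1°.
The Moon is waxing (0°–180°), so θ = 145.1° directly.
At 360°/29.530 d per day, 145.1° corresponds to 11.90 days.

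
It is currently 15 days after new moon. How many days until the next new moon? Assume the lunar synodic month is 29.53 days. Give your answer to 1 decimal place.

14.5 days

One full lunation from the last new moon is 29.53 d; remaining = 29.53 − 15 = 14.530 d.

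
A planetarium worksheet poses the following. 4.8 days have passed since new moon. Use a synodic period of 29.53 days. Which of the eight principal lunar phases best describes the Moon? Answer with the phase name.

At 4.8/29.53 of the cycle, θ ≈ 59° — the waxing crescent range.

waxing crescent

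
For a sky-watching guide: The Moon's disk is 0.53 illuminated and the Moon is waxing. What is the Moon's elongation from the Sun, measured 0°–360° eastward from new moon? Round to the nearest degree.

Invert f = (1 − cos θ)/2 to get cos θ = 1 − 2(0.53) = -0.060, hence θ₀ = arccos -0.060 = 93.4°.
The Moon is waxing (0°–180°), so θ = 93.4° directly.

93°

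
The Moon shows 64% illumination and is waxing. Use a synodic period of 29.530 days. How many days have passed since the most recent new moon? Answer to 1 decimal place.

From f = (1 − cos θ)/2: cos θ = 1 − 2×0.64 = -0.280; arccos → 106.3°.
The Moon is waxing (0°–180°), so θ = 106.3° directly.
At 360°/29.530 d per day, 106.3° corresponds to 8.72 days.

8.7 days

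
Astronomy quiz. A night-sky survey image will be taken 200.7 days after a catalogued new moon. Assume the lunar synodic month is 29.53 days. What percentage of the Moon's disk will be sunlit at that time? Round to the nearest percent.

Reduce mod P: 200.7 − 6×29.53 = 23.52 d into the current lunation.
Elongation θ = 360° × 23.52/29.53 ≈ 286.7°.
Illuminated fraction = (1 − cos 286.7°)/2 = (1 − 0.288)/2 ≈ 0.356, so 36%.

36%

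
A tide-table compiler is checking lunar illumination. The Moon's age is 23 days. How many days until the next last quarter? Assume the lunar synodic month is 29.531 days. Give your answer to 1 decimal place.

28.7 days

Last quarter occurs at elongation 270°, i.e. at age 29.531 × 270/360 = 22.148 d.
This lunation's last quarter (22.148 d) has passed, so add one period: 51.679 − 23 = 28.679 days.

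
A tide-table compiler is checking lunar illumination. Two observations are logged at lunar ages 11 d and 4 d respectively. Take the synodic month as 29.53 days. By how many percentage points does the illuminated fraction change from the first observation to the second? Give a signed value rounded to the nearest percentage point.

-68 percentage points

θ₁ = 360° × 11/29.53 = 134.1°, f₁ = (1 − cos θ₁)/2 = 0.848.
θ₂ = 360° × 4/29.53 = 48.8°, f₂ = (1 − cos θ₂)/2 = 0.170.
Change = f₂ − f₁ = -0.678 → -68 percentage points.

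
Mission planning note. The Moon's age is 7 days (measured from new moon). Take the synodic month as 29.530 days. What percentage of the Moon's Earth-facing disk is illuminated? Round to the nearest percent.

Elongation θ = 360° × 7/29.530 ≈ 85.3°.
cos 85.3° = 0.081, so f = (1 − 0.081)/2 = 0.459, so 46%.

46%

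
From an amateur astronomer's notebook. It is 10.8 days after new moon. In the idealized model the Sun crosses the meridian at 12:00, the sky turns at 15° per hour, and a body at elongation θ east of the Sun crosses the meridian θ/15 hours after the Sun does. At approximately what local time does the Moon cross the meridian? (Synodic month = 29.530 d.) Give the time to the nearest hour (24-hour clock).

21:00

Elongation θ = 360° × 10.8/29.530 ≈ 131.7°.
Delay after the Sun = 131.7° / (15°/h) ≈ 8.78 h.
12:00 + 8.78 h ≈ 20:47 → 21:00 to the nearest hour.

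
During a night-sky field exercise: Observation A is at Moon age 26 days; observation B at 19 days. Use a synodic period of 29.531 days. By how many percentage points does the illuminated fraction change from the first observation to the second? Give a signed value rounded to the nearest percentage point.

First observation: θ = 360°·26/29.531 = 317.0°, so f = 0.135.
Second observation: θ = 231.6°, f = 0.810.
Δf = 0.810 − 0.135 = +0.676, i.e. +68 pp.

+68 percentage points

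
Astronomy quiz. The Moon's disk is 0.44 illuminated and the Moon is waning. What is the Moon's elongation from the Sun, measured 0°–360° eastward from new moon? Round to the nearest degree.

cos θ = 1 − 2f = 0.120, giving a principal value of 83.1°.
A waning Moon lies in 180°–360°, so θ = 360° − 83.1° = 276.9°.

277°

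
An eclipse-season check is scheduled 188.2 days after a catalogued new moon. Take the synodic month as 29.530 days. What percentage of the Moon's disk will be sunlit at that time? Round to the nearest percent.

188.2/29.530 = 6.373 lunations, so 6 complete cycles and 11.02 d into the next.
Phase angle: θ = 360°·(11.02 d)/(29.530 d) = 134.3°.
With cos θ = (-0.699), the lit fraction is (1 − (-0.699))/2 ≈ 0.849, so 85%.

85%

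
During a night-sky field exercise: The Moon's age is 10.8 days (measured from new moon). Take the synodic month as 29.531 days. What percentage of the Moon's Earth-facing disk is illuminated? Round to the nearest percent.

83%

Phase angle: θ = 360°·(10.8 d)/(29.531 d) = 131.7°.
With cos θ = (-0.665), the lit fraction is (1 − (-0.665))/2 ≈ 0.832, so 83%.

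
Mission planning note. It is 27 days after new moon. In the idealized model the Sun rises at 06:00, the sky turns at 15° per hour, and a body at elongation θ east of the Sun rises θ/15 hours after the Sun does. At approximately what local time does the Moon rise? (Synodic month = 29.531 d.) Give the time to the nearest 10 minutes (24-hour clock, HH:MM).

The Moon has covered 27/29.531 of its cycle, so θ ≈ 360° × 27/29.531 = 329.1°.
Delay after the Sun = 329.1° / (15°/h) ≈ 21.94 h.
06:00 + 21.943 h ≈ 03:57 → 04:00 to the nearest ten minutes.

04:00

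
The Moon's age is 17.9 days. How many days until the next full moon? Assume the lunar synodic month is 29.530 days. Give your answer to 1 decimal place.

Full moon is 0.5 of the way through the cycle: age 0.5 × 29.530 = 14.765 d.
Already past this cycle's full moon; the next is at 14.765 + 29.530 = 44.295 d, so 44.295 − 17.9 = 26.395 days.

26.4 days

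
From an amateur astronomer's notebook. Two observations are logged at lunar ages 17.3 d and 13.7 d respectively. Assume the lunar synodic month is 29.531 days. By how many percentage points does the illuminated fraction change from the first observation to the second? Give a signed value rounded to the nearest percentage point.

+6 pp

First observation: θ = 360°·17.3/29.531 = 210.9°, so f = 0.929.
Second observation: θ = 167.0°, f = 0.987.
Δf = 0.987 − 0.929 = +0.058, i.e. +6 pp.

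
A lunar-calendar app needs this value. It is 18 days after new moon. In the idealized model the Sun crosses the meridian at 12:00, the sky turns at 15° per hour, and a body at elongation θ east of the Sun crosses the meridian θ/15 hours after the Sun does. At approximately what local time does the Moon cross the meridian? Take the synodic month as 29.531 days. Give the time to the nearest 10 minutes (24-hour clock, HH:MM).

02:40

Phase angle: θ = 360°·(18 d)/(29.531 d) = 219.4°.
Delay after the Sun = 219.4° / (15°/h) ≈ 14.63 h.
12:00 + 14.629 h ≈ 02:38 → 02:40 to the nearest ten minutes.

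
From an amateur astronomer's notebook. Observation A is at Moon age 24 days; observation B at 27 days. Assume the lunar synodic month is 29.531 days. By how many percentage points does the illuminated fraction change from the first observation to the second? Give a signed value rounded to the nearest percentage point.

θ₁ = 360° × 24/29.531 = 292.6°, f₁ = (1 − cos θ₁)/2 = 0.308.
θ₂ = 360° × 27/29.531 = 329.1°, f₂ = (1 − cos θ₂)/2 = 0.071.
Change = f₂ − f₁ = -0.237 → -24 percentage points.

-24 pp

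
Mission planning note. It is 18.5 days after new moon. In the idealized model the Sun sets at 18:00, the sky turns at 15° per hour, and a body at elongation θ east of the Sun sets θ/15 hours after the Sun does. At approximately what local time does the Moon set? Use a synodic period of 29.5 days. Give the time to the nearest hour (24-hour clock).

Elongation θ = 360° × 18.5/29.5 ≈ 225.8°.
The Moon trails the Sun by θ/15 = 225.8/15 ≈ 15.05 hours.
18:00 + 15.05 h ≈ 09:03 → 09:00 to the nearest hour.

09:00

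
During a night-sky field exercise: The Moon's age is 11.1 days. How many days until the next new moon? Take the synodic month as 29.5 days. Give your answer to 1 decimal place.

18.4 days

One full lunation from the last new moon is 29.5 d; remaining = 29.5 − 11.1 = 18.400 d.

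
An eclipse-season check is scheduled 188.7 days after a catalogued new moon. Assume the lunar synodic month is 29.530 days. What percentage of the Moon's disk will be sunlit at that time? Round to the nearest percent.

89%

188.7/29.530 = 6.390 lunations, so 6 complete cycles and 11.52 d into the next.
Phase angle: θ = 360°·(11.52 d)/(29.530 d) = 140.4°.
cos 140.4° = (-0.771), so f = (1 − (-0.771))/2 = 0.885, so 89%.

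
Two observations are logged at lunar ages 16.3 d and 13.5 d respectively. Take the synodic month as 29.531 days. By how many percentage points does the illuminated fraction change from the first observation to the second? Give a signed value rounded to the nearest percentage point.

First observation: θ = 360°·16.3/29.531 = 198.7°, so f = 0.974.
Second observation: θ = 164.6°, f = 0.982.
Δf = 0.982 − 0.974 = +0.008, i.e. +1 pp.

+1 percentage points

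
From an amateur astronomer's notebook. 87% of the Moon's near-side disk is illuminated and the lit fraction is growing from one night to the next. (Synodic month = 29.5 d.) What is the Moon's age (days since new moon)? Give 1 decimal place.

From f = (1 − cos θ)/2: cos θ = 1 − 2×0.87 = -0.740; arccos → 137.7°.
The Moon is waxing (0°–180°), so θ = 137.7° directly.
At 360°/29.5 d per day, 137.7° corresponds to 11.29 days.

11.3 days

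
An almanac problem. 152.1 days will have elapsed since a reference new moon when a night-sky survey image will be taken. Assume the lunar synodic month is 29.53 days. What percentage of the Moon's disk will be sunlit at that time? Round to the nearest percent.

21%

152.1/29.53 = 5.151 lunations, so 5 complete cycles and 4.45 d into the next.
Phase angle: θ = 360°·(4.45 d)/(29.53 d) = 54.2°.
cos 54.2° = 0.584, so f = (1 − 0.584)/2 = 0.208, so 21%.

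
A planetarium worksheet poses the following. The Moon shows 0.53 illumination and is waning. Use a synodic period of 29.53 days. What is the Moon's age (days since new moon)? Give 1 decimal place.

21.9 days

cos θ = 1 − 2f = -0.060, giving a principal value of 93.4°.
Waning ⇒ past full, so θ = 360° − 93.4° = 266.6°.
At 360°/29.53 d per day, 266.6° corresponds to 21.87 days.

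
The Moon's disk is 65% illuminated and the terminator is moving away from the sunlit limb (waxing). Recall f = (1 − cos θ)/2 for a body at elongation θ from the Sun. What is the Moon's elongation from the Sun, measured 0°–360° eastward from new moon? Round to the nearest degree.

cos θ = 1 − 2f = -0.300, giving a principal value of 107.5°.
Waxing ⇒ before full, so θ = 107.5°.

107°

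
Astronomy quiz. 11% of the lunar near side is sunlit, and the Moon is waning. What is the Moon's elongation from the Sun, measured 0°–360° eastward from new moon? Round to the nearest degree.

From f = (1 − cos θ)/2: cos θ = 1 − 2×0.11 = 0.780; arccos → 38.7°.
Waning ⇒ past full, so θ = 360° − 38.7° = 321.3°.

321°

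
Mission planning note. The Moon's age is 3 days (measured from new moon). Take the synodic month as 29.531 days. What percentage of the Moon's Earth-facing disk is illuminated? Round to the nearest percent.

10%

The Moon has covered 3/29.531 of its cycle, so θ ≈ 360° × 3/29.531 = 36.6°.
cos 36.6° = 0.803, so f = (1 − 0.803)/2 = 0.098, so 10%.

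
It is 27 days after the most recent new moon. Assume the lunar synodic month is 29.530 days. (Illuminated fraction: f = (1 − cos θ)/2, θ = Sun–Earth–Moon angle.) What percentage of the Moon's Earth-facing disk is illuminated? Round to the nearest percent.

Elongation θ = 360° × 27/29.530 ≈ 329.2°.
cos 329.2° = 0.859, so f = (1 − 0.859)/2 = 0.071, so 7%.

7%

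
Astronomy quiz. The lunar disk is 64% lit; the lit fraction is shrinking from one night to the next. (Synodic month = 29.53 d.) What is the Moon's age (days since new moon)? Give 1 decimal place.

cos θ = 1 − 2f = -0.280, giving a principal value of 106.3°.
Since the Moon is past full (waning), take the reflex angle: θ = 360° − 106.3° = 253.7°.
Age = 29.53 × 253.7°/360° ≈ 20.81 days.

20.8 days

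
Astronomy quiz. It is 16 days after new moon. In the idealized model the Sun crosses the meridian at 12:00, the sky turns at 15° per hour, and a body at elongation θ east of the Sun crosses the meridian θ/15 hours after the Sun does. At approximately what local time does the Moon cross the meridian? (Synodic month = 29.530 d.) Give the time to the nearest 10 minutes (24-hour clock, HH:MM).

01:00

The Moon has covered 16/29.530 of its cycle, so θ ≈ 360° × 16/29.530 = 195.1°.
Delay after the Sun = 195.1° / (15°/h) ≈ 13.00 h.
12:00 + 13.004 h ≈ 01:00 → 01:00 to the nearest ten minutes.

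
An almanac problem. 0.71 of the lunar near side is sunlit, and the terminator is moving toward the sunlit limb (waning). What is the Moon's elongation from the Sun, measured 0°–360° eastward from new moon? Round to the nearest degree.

From f = (1 − cos θ)/2: cos θ = 1 − 2×0.71 = -0.420; arccos → 114.8°.
A waning Moon lies in 180°–360°, so θ = 360° − 114.8° = 245.2°.

245°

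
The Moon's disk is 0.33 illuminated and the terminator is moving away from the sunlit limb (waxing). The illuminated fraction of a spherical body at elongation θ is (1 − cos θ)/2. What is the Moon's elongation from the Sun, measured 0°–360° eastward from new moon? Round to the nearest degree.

70°

From f = (1 − cos θ)/2: cos θ = 1 − 2×0.33 = 0.340; arccos → 70.1°.
Before full moon the principal value applies: θ = 70.1°.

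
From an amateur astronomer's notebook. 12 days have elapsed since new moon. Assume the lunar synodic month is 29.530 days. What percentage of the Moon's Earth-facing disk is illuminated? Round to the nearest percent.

Elongation θ = 360° × 12/29.530 ≈ 146.3°.
Illuminated fraction = (1 − cos 146.3°)/2 = (1 − (-0.832))/2 ≈ 0.916, so 92%.

92%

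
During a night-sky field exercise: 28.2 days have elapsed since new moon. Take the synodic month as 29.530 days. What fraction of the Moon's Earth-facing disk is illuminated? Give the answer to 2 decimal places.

0.02

Phase angle: θ = 360°·(28.2 d)/(29.530 d) = 343.8°.
With cos θ = 0.960, the lit fraction is (1 − 0.960)/2 ≈ 0.020.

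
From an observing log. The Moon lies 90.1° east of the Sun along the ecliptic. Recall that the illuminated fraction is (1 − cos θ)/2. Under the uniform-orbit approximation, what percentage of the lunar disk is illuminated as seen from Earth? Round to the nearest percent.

50%

Half-versine of 90.1°: (1 − (-0.002))/2 = 0.501, i.e. 50%.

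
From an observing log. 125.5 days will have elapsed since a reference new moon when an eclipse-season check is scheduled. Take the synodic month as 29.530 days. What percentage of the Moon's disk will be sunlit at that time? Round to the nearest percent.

50%

125.5/29.530 = 4.250 lunations, so 4 complete cycles and 7.38 d into the next.
Phase angle: θ = 360°·(7.38 d)/(29.530 d) = 90.0°.
Illuminated fraction = (1 − cos 90.0°)/2 = (1 − 0.001)/2 ≈ 0.500, so 50%.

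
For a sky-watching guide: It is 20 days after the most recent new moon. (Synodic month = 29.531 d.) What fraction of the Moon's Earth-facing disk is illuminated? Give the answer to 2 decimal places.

0.72

The Moon has covered 20/29.531 of its cycle, so θ ≈ 360° × 20/29.531 = 243.8°.
With cos θ = (-0.441), the lit fraction is (1 − (-0.441))/2 ≈ 0.721.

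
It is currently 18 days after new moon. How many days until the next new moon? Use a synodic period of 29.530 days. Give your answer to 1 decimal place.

One full lunation from the last new moon is 29.530 d; remaining = 29.530 − 18 = 11.530 d.

11.5 days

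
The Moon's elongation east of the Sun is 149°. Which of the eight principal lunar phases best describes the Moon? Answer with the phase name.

149° lies in the waxing gibbous sector of the 8-phase cycle.

waxing gibbous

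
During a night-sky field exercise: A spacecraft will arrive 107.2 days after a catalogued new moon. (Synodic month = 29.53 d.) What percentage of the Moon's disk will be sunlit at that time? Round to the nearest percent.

107.2 d spans 3 complete synodic months (3 × 29.53 = 88.59 d) plus 18.61 d.
Elongation θ = 360° × 18.61/29.53 ≈ 226.9°.
cos 226.9° = (-0.684), so f = (1 − (-0.684))/2 = 0.842, so 84%.

84%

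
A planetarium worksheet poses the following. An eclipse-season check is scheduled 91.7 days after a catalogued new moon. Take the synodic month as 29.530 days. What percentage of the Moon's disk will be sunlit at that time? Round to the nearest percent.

91.7/29.530 = 3.105 lunations, so 3 complete cycles and 3.11 d into the next.
The Moon has covered 3.11/29.530 of its cycle, so θ ≈ 360° × 3.11/29.530 = 37.9°.
cos 37.9° = 0.789, so f = (1 − 0.789)/2 = 0.106, so 11%.

11%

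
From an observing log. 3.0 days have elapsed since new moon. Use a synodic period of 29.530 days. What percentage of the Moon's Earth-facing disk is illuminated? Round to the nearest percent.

Elongation θ = 360° × 3.0/29.530 ≈ 36.6°.
cos 36.6° = 0.803, so f = (1 − 0.803)/2 = 0.098, so 10%.

10%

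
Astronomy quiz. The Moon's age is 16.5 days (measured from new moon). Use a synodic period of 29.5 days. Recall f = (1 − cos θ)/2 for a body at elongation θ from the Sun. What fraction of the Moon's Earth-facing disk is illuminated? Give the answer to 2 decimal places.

0.97

Elongation θ = 360° × 16.5/29.5 ≈ 201.4°.
With cos θ = (-0.931), the lit fraction is (1 − (-0.931))/2 ≈ 0.966.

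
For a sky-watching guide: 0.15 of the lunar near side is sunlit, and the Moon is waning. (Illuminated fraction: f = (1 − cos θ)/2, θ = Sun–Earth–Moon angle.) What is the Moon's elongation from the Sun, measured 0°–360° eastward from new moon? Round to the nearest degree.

Invert f = (1 − cos θ)/2 to get cos θ = 1 − 2(0.15) = 0.700, hence θ₀ = arccos 0.700 = 45.6°.
A waning Moon lies in 180°–360°, so θ = 360° − 45.6° = 314.4°.

314°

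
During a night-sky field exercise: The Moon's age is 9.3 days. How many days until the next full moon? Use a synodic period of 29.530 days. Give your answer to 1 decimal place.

5.5 days

Full moon occurs at elongation 180°, i.e. at age 29.530 × 180/360 = 14.765 d.
So 5.465 days remain (14.765 − 9.3).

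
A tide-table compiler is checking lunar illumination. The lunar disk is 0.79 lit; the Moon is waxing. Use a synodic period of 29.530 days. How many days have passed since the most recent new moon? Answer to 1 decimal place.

10.3 days

From f = (1 − cos θ)/2: cos θ = 1 − 2×0.79 = -0.580; arccos → 125.5°.
The Moon is waxing (0°–180°), so θ = 125.5° directly.
That fraction of the synodic month is 125.5/360 × 29.530 d ≈ 10.29 d.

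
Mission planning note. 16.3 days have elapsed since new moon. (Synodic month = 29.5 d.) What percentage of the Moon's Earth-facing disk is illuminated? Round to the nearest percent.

97%

Elongation θ = 360° × 16.3/29.5 ≈ 198.9°.
With cos θ = (-0.946), the lit fraction is (1 − (-0.946))/2 ≈ 0.973, so 97%.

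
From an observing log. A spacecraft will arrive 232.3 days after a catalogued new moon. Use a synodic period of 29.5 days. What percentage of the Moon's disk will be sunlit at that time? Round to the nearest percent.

232.3/29.5 = 7.875 lunations, so 7 complete cycles and 25.80 d into the next.
Phase angle: θ = 360°·(25.80 d)/(29.5 d) = 314.8°.
cos 314.8° = 0.705, so f = (1 − 0.705)/2 = 0.147, so 15%.

15%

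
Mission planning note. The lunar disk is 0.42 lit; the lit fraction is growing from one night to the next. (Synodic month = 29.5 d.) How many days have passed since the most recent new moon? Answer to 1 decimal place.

6.6 days

From f = (1 − cos θ)/2: cos θ = 1 − 2×0.42 = 0.160; arccos → 80.8°.
Before full moon the principal value applies: θ = 80.8°.
At 360°/29.5 d per day, 80.8° corresponds to 6.62 days.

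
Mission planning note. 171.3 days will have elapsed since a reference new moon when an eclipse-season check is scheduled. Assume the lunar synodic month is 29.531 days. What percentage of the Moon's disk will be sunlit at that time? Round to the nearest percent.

34%

171.3/29.531 = 5.801 lunations, so 5 complete cycles and 23.65 d into the next.
The Moon has covered 23.65/29.531 of its cycle, so θ ≈ 360° × 23.65/29.531 = 288.2°.
With cos θ = 0.313, the lit fraction is (1 − 0.313)/2 ≈ 0.343, so 34%.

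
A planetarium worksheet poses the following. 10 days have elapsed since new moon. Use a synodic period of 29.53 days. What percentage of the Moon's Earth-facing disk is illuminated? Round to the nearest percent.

Phase angle: θ = 360°·(10 d)/(29.53 d) = 121.9°.
Illuminated fraction = (1 − cos 121.9°)/2 = (1 − (-0.529))/2 ≈ 0.764, so 76%.

76%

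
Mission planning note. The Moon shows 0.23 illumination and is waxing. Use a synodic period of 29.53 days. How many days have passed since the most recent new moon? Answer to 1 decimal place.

4.7 days

From f = (1 − cos θ)/2: cos θ = 1 − 2×0.23 = 0.540; arccos → 57.3°.
Before full moon the principal value applies: θ = 57.3°.
That fraction of the synodic month is 57.3/360 × 29.53 d ≈ 4.70 d.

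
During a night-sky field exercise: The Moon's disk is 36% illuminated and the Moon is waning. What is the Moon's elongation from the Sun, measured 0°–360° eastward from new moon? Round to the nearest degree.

From f = (1 − cos θ)/2: cos θ = 1 − 2×0.36 = 0.280; arccos → 73.7°.
Waning ⇒ past full, so θ = 360° − 73.7° = 286.3°.

286°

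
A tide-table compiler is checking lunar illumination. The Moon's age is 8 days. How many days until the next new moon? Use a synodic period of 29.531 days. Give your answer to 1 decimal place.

21.5 days

One full lunation from the last new moon is 29.531 d; remaining = 29.531 − 8 = 21.531 d.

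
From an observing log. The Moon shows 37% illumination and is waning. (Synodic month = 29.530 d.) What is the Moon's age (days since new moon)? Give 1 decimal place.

From f = (1 − cos θ)/2: cos θ = 1 − 2×0.37 = 0.260; arccos → 74.9°.
A waning Moon lies in 180°–360°, so θ = 360° − 74.9° = 285.1°.
That fraction of the synodic month is 285.1/360 × 29.530 d ≈ 23.38 d.

23.4 days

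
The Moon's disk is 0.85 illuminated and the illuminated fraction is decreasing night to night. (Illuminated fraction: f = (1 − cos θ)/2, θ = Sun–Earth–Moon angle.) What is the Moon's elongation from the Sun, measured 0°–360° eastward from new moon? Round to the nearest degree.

226°

From f = (1 − cos θ)/2: cos θ = 1 − 2×0.85 = -0.700; arccos → 134.4°.
A waning Moon lies in 180°–360°, so θ = 360° − 134.4° = 225.6°.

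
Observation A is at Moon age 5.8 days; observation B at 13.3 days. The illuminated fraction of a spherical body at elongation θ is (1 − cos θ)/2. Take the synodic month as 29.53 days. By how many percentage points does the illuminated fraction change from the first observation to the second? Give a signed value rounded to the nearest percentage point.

First observation: θ = 360°·5.8/29.53 = 70.7°, so f = 0.335.
Second observation: θ = 162.1°, f = 0.976.
Δf = 0.976 − 0.335 = +0.641, i.e. +64 pp.

+64 pp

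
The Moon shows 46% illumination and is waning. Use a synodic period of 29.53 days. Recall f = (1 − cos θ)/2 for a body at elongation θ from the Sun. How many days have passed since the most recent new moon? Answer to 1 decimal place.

From f = (1 − cos θ)/2: cos θ = 1 − 2×0.46 = 0.080; arccos → 85.4°.
Since the Moon is past full (waning), take the reflex angle: θ = 360° − 85.4° = 274.6°.
Age = 29.53 × 274.6°/360° ≈ 22.52 days.

22.5 days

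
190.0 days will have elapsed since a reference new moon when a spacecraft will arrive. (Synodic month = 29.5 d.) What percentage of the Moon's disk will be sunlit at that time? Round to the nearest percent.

190.0 d spans 6 complete synodic months (6 × 29.5 = 177.00 d) plus 13.00 d.
The Moon has covered 13.00/29.5 of its cycle, so θ ≈ 360° × 13.00/29.5 = 158.6°.
cos 158.6° = (-0.931), so f = (1 − (-0.931))/2 = 0.966, so 97%.

97%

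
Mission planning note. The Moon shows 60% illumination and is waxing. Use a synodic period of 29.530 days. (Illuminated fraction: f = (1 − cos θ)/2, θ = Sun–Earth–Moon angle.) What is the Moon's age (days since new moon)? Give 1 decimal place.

Invert f = (1 − cos θ)/2 to get cos θ = 1 − 2(0.60) = -0.200, hence θ₀ = arccos -0.200 = 101.5°.
Waxing ⇒ before full, so θ = 101.5°.
At 360°/29.530 d per day, 101.5° corresponds to 8.33 days.

8.3 days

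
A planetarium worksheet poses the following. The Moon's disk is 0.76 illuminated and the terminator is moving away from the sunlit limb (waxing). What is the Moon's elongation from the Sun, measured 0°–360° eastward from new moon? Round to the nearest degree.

121°

Invert f = (1 − cos θ)/2 to get cos θ = 1 − 2(0.76) = -0.520, hence θ₀ = arccos -0.520 = 121.3°.
Waxing ⇒ before full, so θ = 121.3°.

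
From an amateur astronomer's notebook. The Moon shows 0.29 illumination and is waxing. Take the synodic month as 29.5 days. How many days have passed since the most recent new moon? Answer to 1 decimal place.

Invert f = (1 − cos θ)/2 to get cos θ = 1 − 2(0.29) = 0.420, hence θ₀ = arccos 0.420 = 65.2°.
Before full moon the principal value applies: θ = 65.2°.
Age = 29.5 × 65.2°/360° ≈ 5.34 days.

5.3 days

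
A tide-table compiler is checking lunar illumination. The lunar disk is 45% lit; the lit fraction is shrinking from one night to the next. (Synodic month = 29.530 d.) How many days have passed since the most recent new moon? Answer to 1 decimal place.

22.6 days

cos θ = 1 − 2f = 0.100, giving a principal value of 84.3°.
Waning ⇒ past full, so θ = 360° − 84.3° = 275.7°.
At 360°/29.530 d per day, 275.7° corresponds to 22.62 days.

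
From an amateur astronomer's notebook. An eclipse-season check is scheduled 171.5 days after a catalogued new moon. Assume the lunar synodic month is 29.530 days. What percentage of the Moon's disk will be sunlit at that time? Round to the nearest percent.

32%

Reduce mod P: 171.5 − 5×29.530 = 23.85 d into the current lunation.
Phase angle: θ = 360°·(23.85 d)/(29.530 d) = 290.8°.
With cos θ = 0.354, the lit fraction is (1 − 0.354)/2 ≈ 0.323, so 32%.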